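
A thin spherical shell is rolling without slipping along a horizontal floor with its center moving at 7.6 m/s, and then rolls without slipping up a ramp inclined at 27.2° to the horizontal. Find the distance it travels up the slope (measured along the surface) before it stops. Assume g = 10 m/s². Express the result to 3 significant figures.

With I = (2/3)MR², the ratio k = I/(MR²) is 2/3.
Rolling without slipping gives ω = v/R, so the total kinetic energy is ½Mv² + ½Iω² = ½(1+k)Mv² = (5/6)Mv².
Setting this equal to Mgh gives the vertical rise h = (1+k)v₀²/(2g) = 1.667×7.6²/(2×10) = 4.813 m.
The distance along the slope is d = h/sinθ = 4.813/sin27.2° ≈ 10.5 m.

d ≈ 10.5 m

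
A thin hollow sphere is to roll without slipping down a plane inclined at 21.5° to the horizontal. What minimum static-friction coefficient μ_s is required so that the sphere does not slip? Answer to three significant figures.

The moment of inertia is (2/3)MR², giving k ≡ I/(MR²) = 2/3.
Along the incline Mg sinθ − f = Ma, and torque about the center fR = Iα = kMR²(a/R) gives f = kMa.
These give a = g sinθ/(1+k) and the required friction f = kMg sinθ/(1+k).
The normal force is N = Mg cosθ, so μ_min = f/N = k tanθ/(1+k).
μ_min = (2/3) × tan21.5° / 1.667 ≈ 0.158.

μ_min ≈ 0.158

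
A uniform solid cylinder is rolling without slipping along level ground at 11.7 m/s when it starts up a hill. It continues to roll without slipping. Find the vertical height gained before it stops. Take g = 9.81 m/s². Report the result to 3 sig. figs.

h ≈ 10.5 m

The moment of inertia is (1/2)MR², giving k ≡ I/(MR²) = 0.5.
The rolling condition ω = v/R makes the rotational term ½I(v/R)² = ½kMv², so KE_total = ½(1+k)Mv² = (3/4)Mv².
All of this converts to potential energy at the highest point: (3/4)Mv₀² = Mgh.
Thus h = (1+k)v₀²/(2g) = 1.5 × 11.7² / (2 × 9.81) ≈ 10.5 m.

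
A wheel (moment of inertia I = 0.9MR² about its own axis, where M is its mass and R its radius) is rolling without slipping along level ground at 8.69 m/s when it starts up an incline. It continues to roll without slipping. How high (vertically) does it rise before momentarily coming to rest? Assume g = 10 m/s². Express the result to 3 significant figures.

With I = 0.9MR², the ratio k = I/(MR²) is 0.9.
Since it rolls without slipping, ω = v/R and KE = ½Mv² + ½Iω² = ½(1+k)Mv² = (19/20)Mv².
At the top the kinetic energy is zero, so (19/20)Mv₀² = Mgh.
Thus h = (1+k)v₀²/(2g) = 1.9 × 8.69² / (2 × 10) ≈ 7.17 m.

h ≈ 7.17 m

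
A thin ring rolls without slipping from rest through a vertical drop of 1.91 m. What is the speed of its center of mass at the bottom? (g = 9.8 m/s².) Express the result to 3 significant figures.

For this body I = MR², i.e. k = I/(MR²) = 1.
Pure rolling means v = ωR; then KE = ½Mv² + ½I(v/R)² = ½(1+k)Mv² = Mv².
Energy conservation: Mgh = Mv², so v = √(2gh/(1+k)) = √(2 × 9.8 × 1.91 / 2) ≈ 4.33 m/s.

v ≈ 4.33 m/s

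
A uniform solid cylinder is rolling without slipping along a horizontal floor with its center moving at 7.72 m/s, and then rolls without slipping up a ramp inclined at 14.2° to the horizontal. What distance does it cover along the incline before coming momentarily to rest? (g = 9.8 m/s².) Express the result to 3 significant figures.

d ≈ 18.6 m

For this body I = (1/2)MR², i.e. k = I/(MR²) = 0.5.
Rolling without slipping gives ω = v/R, so the total kinetic energy is ½Mv² + ½Iω² = ½(1+k)Mv² = (3/4)Mv².
Setting this equal to Mgh gives the vertical rise h = (1+k)v₀²/(2g) = 1.5×7.72²/(2×9.8) = 4.561 m.
Along the incline, d = h/sinθ = 4.561/sin14.2° ≈ 18.6 m.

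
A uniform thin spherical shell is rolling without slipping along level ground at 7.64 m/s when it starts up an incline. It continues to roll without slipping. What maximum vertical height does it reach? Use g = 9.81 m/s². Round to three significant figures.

h ≈ 4.96 m

The moment of inertia is (2/3)MR², giving k ≡ I/(MR²) = 2/3.
Rolling without slipping gives ω = v/R, so the total kinetic energy is ½Mv² + ½Iω² = ½(1+k)Mv² = (5/6)Mv².
At the top the kinetic energy is zero, so (5/6)Mv₀² = Mgh.
Thus h = (1+k)v₀²/(2g) = 1.667 × 7.64² / (2 × 9.81) ≈ 4.96 m.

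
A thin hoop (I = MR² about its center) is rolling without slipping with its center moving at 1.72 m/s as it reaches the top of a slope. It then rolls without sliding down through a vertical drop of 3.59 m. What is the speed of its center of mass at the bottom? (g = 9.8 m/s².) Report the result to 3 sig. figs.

With I = MR², the ratio k = I/(MR²) is 1.
Since it rolls without slipping, ω = v/R and KE = ½Mv² + ½Iω² = ½(1+k)Mv² = Mv².
Conserving energy between top and bottom: Mv² = Mv₀² + Mgh, hence v² = v₀² + 2gh/(1+k).
v = √(1.72² + 2×9.8×3.59/2) = √38.14 ≈ 6.18 m/s.

v ≈ 6.18 m/s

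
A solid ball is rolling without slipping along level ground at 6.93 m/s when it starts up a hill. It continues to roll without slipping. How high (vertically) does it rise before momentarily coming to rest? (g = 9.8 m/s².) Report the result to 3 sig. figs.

h ≈ 3.43 m

With I = (2/5)MR², the ratio k = I/(MR²) is 0.4.
The rolling condition ω = v/R makes the rotational term ½I(v/R)² = ½kMv², so KE_total = ½(1+k)Mv² = (7/10)Mv².
All of this converts to potential energy at the highest point: (7/10)Mv₀² = Mgh.
Thus h = (1+k)v₀²/(2g) = 1.4 × 6.93² / (2 × 9.8) ≈ 3.43 m.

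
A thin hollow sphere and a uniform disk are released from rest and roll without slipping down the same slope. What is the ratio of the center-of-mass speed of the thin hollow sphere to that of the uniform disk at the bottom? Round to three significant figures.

v_ratio ≈ 0.949

Each satisfies Mgh = ½(1+k)Mv² with k = I/(MR²), so v ∝ 1/√(1+k).
For the thin hollow sphere k = 2/3; for the uniform disk k = 0.5.
v₁/v₂ = √((1+k₂)/(1+k₁)) = √(1.5/1.667) ≈ 0.949.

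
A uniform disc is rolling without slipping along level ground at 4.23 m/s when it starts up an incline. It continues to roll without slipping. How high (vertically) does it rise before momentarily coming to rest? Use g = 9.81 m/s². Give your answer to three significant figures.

For this body I = (1/2)MR², i.e. k = I/(MR²) = 0.5.
Pure rolling means v = ωR; then KE = ½Mv² + ½I(v/R)² = ½(1+k)Mv² = (3/4)Mv².
All of this converts to potential energy at the highest point: (3/4)Mv₀² = Mgh.
Thus h = (1+k)v₀²/(2g) = 1.5 × 4.23² / (2 × 9.81) ≈ 1.37 m.

h ≈ 1.37 m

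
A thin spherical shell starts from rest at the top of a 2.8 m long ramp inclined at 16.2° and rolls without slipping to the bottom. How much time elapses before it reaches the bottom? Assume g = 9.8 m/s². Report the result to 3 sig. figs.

With I = (2/3)MR², the ratio k = I/(MR²) is 2/3.
Newton's second law down the slope: Mg sinθ − f = Ma. The torque equation fR = Iα (with α = a/R) gives f = kMa.
Hence a = g sinθ/(1+k) = 9.8×sin16.2°/1.667 = 1.64 m/s².
With constant a from rest, t = √(2L/a) = √(2·2.8/1.64) ≈ 1.85 s.

t ≈ 1.85 s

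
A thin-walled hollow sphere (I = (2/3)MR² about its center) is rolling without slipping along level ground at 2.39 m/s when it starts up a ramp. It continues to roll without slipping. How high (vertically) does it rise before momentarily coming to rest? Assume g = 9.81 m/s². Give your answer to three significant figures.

h ≈ 0.485 m

The moment of inertia is (2/3)MR², giving k ≡ I/(MR²) = 2/3.
Since it rolls without slipping, ω = v/R and KE = ½Mv² + ½Iω² = ½(1+k)Mv² = (5/6)Mv².
At the top the kinetic energy is zero, so (5/6)Mv₀² = Mgh.
Thus h = (1+k)v₀²/(2g) = 1.667 × 2.39² / (2 × 9.81) ≈ 0.485 m.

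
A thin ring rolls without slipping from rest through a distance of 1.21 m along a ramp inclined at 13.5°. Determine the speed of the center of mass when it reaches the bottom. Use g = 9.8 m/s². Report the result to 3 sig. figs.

With I = MR², the ratio k = I/(MR²) is 1.
Pure rolling means v = ωR; then KE = ½Mv² + ½I(v/R)² = ½(1+k)Mv² = Mv².
The vertical drop is h = L sinθ = 1.21 × sin13.5° = 0.2825 m.
Energy conservation: Mgh = Mv², so v = √(2gh/(1+k)) = √(2 × 9.8 × 0.2825 / 2) ≈ 1.66 m/s.

v ≈ 1.66 m/s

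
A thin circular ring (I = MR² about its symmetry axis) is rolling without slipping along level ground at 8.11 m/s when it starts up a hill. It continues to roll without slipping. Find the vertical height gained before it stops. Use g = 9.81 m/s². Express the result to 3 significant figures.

The moment of inertia is MR², giving k ≡ I/(MR²) = 1.
Since it rolls without slipping, ω = v/R and KE = ½Mv² + ½Iω² = ½(1+k)Mv² = Mv².
At the top the kinetic energy is zero, so Mv₀² = Mgh.
Thus h = (1+k)v₀²/(2g) = 2 × 8.11² / (2 × 9.81) ≈ 6.70 m.

h ≈ 6.70 m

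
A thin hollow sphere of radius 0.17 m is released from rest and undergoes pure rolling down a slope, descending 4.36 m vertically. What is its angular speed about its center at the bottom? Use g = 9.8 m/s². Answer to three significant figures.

Here I = (2/3)MR², so the shape factor k = I/(MR²) = 2/3.
Pure rolling means v = ωR; then KE = ½Mv² + ½I(v/R)² = ½(1+k)Mv² = (5/6)Mv².
Energy conservation Mgh = ½(1+k)Mv² gives v = √(2gh/(1+k)) = √(2 × 9.8 × 4.36 / 1.667) = 7.161 m/s.
The angular speed follows from ω = v/R = 7.161/0.17 ≈ 42.1 rad/s.

ω ≈ 42.1 rad/s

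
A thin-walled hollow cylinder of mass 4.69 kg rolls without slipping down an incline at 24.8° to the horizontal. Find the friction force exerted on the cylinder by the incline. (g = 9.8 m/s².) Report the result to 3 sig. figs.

f ≈ 9.64 N

The moment of inertia is MR², giving k ≡ I/(MR²) = 1.
Along the incline Mg sinθ − f = Ma, and torque about the center fR = Iα = kMR²(a/R) gives f = kMa.
Combining, a = g sinθ/(1+k) and f = kMa = kMg sinθ/(1+k).
f = 1 × 4.69 × 9.8 × sin24.8° / 2 ≈ 9.64 N.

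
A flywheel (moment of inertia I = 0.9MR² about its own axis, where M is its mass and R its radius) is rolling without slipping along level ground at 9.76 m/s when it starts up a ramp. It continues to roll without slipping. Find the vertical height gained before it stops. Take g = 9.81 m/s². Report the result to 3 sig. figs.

For this body I = 0.9MR², i.e. k = I/(MR²) = 0.9.
Rolling without slipping gives ω = v/R, so the total kinetic energy is ½Mv² + ½Iω² = ½(1+k)Mv² = (19/20)Mv².
At the top the kinetic energy is zero, so (19/20)Mv₀² = Mgh.
Thus h = (1+k)v₀²/(2g) = 1.9 × 9.76² / (2 × 9.81) ≈ 9.22 m.

h ≈ 9.22 m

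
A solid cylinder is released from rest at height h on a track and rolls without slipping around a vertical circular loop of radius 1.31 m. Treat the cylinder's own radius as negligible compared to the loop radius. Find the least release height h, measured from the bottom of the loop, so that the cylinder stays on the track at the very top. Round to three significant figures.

The moment of inertia is (1/2)MR², giving k ≡ I/(MR²) = 0.5.
At the top, contact is just lost when gravity alone supplies the centripetal force: Mg = Mv_top²/r, i.e. v_top² = gr.
With ω = v/R, the kinetic energy at speed v is ½(1+k)Mv² = (3/4)Mv².
Energy conservation from release (height h) to the top (height 2r): Mgh = Mg(2r) + (3/4)M·gr.
Thus h_min = 2r + (1+k)r/2 = r(2 + 1.5/2) = 1.31 × 2.75 ≈ 3.60 m.

h_min ≈ 3.60 m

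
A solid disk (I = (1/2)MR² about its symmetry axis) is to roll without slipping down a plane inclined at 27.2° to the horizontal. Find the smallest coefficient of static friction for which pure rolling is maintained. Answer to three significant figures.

The moment of inertia is (1/2)MR², giving k ≡ I/(MR²) = 0.5.
Along the incline Mg sinθ − f = Ma, and torque about the center fR = Iα = kMR²(a/R) gives f = kMa.
These give a = g sinθ/(1+k) and the required friction f = kMg sinθ/(1+k).
With N = Mg cosθ, the no-slip condition f ≤ μN gives μ_min = f/N = k tanθ/(1+k).
μ_min = 0.5 × tan27.2° / 1.5 ≈ 0.171.

μ_min ≈ 0.171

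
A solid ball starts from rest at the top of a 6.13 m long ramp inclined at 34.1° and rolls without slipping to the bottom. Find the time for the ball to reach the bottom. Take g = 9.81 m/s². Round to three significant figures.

t ≈ 1.77 s

With I = (2/5)MR², the ratio k = I/(MR²) is 0.4.
Translational: Mg sinθ − f = Ma. Rotational about the CM: fR = Iα = kMRa, so f = kMa.
Hence a = g sinθ/(1+k) = 9.81×sin34.1°/1.4 = 3.928 m/s².
With constant a from rest, t = √(2L/a) = √(2·6.13/3.928) ≈ 1.77 s.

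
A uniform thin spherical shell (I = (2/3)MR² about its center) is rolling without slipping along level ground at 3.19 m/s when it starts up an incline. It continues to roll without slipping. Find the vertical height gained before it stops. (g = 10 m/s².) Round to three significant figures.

Here I = (2/3)MR², so the shape factor k = I/(MR²) = 2/3.
Pure rolling means v = ωR; then KE = ½Mv² + ½I(v/R)² = ½(1+k)Mv² = (5/6)Mv².
All of this converts to potential energy at the highest point: (5/6)Mv₀² = Mgh.
Thus h = (1+k)v₀²/(2g) = 1.667 × 3.19² / (2 × 10) ≈ 0.848 m.

h ≈ 0.848 m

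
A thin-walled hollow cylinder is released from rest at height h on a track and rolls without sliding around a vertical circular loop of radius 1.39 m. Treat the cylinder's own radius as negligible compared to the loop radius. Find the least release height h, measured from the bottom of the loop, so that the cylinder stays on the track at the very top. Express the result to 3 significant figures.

h_min ≈ 4.17 m

With I = MR², the ratio k = I/(MR²) is 1.
At the top of the loop, the minimum-contact condition is Mg = Mv_top²/r, so v_top² = gr.
With ω = v/R, the kinetic energy at speed v is ½(1+k)Mv² = Mv².
Energy conservation from release (height h) to the top (height 2r): Mgh = Mg(2r) + M·gr.
Thus h_min = 2r + (1+k)r/2 = r(2 + 2/2) = 1.39 × 3 ≈ 4.17 m.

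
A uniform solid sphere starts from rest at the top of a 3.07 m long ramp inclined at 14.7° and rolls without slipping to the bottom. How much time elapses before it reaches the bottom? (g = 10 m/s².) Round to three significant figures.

The moment of inertia is (2/5)MR², giving k ≡ I/(MR²) = 0.4.
Translational: Mg sinθ − f = Ma. Rotational about the CM: fR = Iα = kMRa, so f = kMa.
Hence a = g sinθ/(1+k) = 10×sin14.7°/1.4 = 1.813 m/s².
With constant a from rest, t = √(2L/a) = √(2·3.07/1.813) ≈ 1.84 s.

t ≈ 1.84 s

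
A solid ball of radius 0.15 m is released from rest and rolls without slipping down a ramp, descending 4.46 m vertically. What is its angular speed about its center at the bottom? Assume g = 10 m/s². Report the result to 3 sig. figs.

The moment of inertia is (2/5)MR², giving k ≡ I/(MR²) = 0.4.
Pure rolling means v = ωR; then KE = ½Mv² + ½I(v/R)² = ½(1+k)Mv² = (7/10)Mv².
Energy conservation Mgh = ½(1+k)Mv² gives v = √(2gh/(1+k)) = √(2 × 10 × 4.46 / 1.4) = 7.982 m/s.
Then ω = v/R = 7.982 / 0.15 ≈ 53.2 rad/s.

ω ≈ 53.2 rad/s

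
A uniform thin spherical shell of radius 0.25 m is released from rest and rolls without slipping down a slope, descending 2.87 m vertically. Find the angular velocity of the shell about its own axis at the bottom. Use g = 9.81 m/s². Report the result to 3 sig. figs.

Here I = (2/3)MR², so the shape factor k = I/(MR²) = 2/3.
The rolling condition ω = v/R makes the rotational term ½I(v/R)² = ½kMv², so KE_total = ½(1+k)Mv² = (5/6)Mv².
Energy conservation Mgh = ½(1+k)Mv² gives v = √(2gh/(1+k)) = √(2 × 9.81 × 2.87 / 1.667) = 5.813 m/s.
The angular speed follows from ω = v/R = 5.813/0.25 ≈ 23.3 rad/s.

ω ≈ 23.3 rad/s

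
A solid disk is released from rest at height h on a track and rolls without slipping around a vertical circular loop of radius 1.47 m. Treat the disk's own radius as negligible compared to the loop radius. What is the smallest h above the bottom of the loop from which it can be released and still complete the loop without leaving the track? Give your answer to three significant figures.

Here I = (1/2)MR², so the shape factor k = I/(MR²) = 0.5.
At the top, contact is just lost when gravity alone supplies the centripetal force: Mg = Mv_top²/r, i.e. v_top² = gr.
With ω = v/R, the kinetic energy at speed v is ½(1+k)Mv² = (3/4)Mv².
Energy conservation from release (height h) to the top (height 2r): Mgh = Mg(2r) + (3/4)M·gr.
Thus h_min = 2r + (1+k)r/2 = r(2 + 1.5/2) = 1.47 × 2.75 ≈ 4.04 m.

h_min ≈ 4.04 m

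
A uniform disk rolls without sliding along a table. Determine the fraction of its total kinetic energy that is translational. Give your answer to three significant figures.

The moment of inertia is (1/2)MR², giving k ≡ I/(MR²) = 0.5.
Since ω = v/R, the translational part is ½Mv² and the rotational part is ½I(v/R)² = ½kMv²; the total is ½(1+k)Mv².
The translational fraction is therefore 1/(1+k) = 1/1.5 ≈ 0.667.

fraction ≈ 0.667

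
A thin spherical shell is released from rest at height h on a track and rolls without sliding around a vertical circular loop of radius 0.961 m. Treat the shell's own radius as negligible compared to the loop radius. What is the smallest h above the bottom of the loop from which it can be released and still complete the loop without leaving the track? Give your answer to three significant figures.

Here I = (2/3)MR², so the shape factor k = I/(MR²) = 2/3.
At the top, contact is just lost when gravity alone supplies the centripetal force: Mg = Mv_top²/r, i.e. v_top² = gr.
With ω = v/R, the kinetic energy at speed v is ½(1+k)Mv² = (5/6)Mv².
Energy conservation from release (height h) to the top (height 2r): Mgh = Mg(2r) + (5/6)M·gr.
Thus h_min = 2r + (1+k)r/2 = r(2 + 1.667/2) = 0.961 × 2.833 ≈ 2.72 m.

h_min ≈ 2.72 m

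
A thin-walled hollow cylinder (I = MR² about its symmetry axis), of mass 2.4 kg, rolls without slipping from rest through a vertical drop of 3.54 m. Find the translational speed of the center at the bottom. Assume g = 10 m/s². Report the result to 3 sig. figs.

v ≈ 5.95 m/s

Here I = MR², so the shape factor k = I/(MR²) = 1.
Since it rolls without slipping, ω = v/R and KE = ½Mv² + ½Iω² = ½(1+k)Mv² = Mv².
Energy conservation: Mgh = Mv², so v = √(2gh/(1+k)) = √(2 × 10 × 3.54 / 2) ≈ 5.95 m/s.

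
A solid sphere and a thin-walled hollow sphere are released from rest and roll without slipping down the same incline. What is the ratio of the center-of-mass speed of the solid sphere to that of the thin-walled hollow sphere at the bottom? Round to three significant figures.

v_ratio ≈ 1.09

Each satisfies Mgh = ½(1+k)Mv² with k = I/(MR²), so v ∝ 1/√(1+k).
For the solid sphere k = 0.4; for the thin-walled hollow sphere k = 2/3.
v₁/v₂ = √((1+k₂)/(1+k₁)) = √(1.667/1.4) ≈ 1.09.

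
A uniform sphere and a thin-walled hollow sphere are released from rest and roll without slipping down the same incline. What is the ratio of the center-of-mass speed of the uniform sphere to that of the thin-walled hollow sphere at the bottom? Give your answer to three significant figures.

v_ratio ≈ 1.09

Each satisfies Mgh = ½(1+k)Mv² with k = I/(MR²), so v ∝ 1/√(1+k).
For the uniform sphere k = 0.4; for the thin-walled hollow sphere k = 2/3.
v₁/v₂ = √((1+k₂)/(1+k₁)) = √(1.667/1.4) ≈ 1.09.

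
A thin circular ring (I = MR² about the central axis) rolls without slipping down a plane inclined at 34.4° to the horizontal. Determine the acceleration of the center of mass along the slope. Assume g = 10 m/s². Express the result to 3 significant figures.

a ≈ 2.82 m/s²

For this body I = MR², i.e. k = I/(MR²) = 1.
Along the incline Mg sinθ − f = Ma, and torque about the center fR = Iα = kMR²(a/R) gives f = kMa.
Eliminating f: Mg sinθ = (1+k)Ma, so a = g sinθ/(1+k) = 10 × sin34.4° / 2 ≈ 2.82 m/s².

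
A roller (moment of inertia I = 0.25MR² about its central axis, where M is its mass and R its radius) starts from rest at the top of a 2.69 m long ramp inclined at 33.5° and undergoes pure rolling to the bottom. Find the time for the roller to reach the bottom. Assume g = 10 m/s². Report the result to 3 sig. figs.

t ≈ 1.10 s

For this body I = 0.25MR², i.e. k = I/(MR²) = 0.25.
Translational: Mg sinθ − f = Ma. Rotational about the CM: fR = Iα = kMRa, so f = kMa.
Hence a = g sinθ/(1+k) = 10×sin33.5°/1.25 = 4.415 m/s².
With constant a from rest, t = √(2L/a) = √(2·2.69/4.415) ≈ 1.10 s.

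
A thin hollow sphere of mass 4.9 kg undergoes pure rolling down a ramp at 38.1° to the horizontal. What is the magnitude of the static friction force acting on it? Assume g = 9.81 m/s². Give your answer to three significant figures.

f ≈ 11.9 N

The moment of inertia is (2/3)MR², giving k ≡ I/(MR²) = 2/3.
Along the incline Mg sinθ − f = Ma, and torque about the center fR = Iα = kMR²(a/R) gives f = kMa.
Combining, a = g sinθ/(1+k) and f = kMa = kMg sinθ/(1+k).
f = (2/3) × 4.9 × 9.81 × sin38.1° / 1.667 ≈ 11.9 N.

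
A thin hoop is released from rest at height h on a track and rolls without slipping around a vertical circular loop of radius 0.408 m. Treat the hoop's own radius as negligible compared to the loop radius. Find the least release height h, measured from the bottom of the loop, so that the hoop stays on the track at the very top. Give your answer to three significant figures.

For this body I = MR², i.e. k = I/(MR²) = 1.
At the top of the loop, the minimum-contact condition is Mg = Mv_top²/r, so v_top² = gr.
With ω = v/R, the kinetic energy at speed v is ½(1+k)Mv² = Mv².
Energy conservation from release (height h) to the top (height 2r): Mgh = Mg(2r) + M·gr.
Thus h_min = 2r + (1+k)r/2 = r(2 + 2/2) = 0.408 × 3 ≈ 1.22 m.

h_min ≈ 1.22 m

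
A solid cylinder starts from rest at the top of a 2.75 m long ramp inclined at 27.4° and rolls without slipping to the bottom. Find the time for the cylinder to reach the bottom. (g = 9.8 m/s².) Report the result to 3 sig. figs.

t ≈ 1.35 s

For this body I = (1/2)MR², i.e. k = I/(MR²) = 0.5.
Translational: Mg sinθ − f = Ma. Rotational about the CM: fR = Iα = kMRa, so f = kMa.
Hence a = g sinθ/(1+k) = 9.8×sin27.4°/1.5 = 3.007 m/s².
With constant a from rest, t = √(2L/a) = √(2·2.75/3.007) ≈ 1.35 s.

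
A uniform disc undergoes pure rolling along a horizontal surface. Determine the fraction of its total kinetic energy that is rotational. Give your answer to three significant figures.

fraction ≈ 0.333

With I = (1/2)MR², the ratio k = I/(MR²) is 0.5.
With ω = v/R, KE_trans = ½Mv² and KE_rot = ½Iω² = ½kMv², so KE_total = ½(1+k)Mv².
The rotational fraction is therefore k/(1+k) = 0.5/1.5 ≈ 0.333.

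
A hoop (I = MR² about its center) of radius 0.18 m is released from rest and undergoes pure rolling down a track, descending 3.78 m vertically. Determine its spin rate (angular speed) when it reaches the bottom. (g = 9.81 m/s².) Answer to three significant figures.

Here I = MR², so the shape factor k = I/(MR²) = 1.
The rolling condition ω = v/R makes the rotational term ½I(v/R)² = ½kMv², so KE_total = ½(1+k)Mv² = Mv².
Energy conservation Mgh = ½(1+k)Mv² gives v = √(2gh/(1+k)) = √(2 × 9.81 × 3.78 / 2) = 6.089 m/s.
Then ω = v/R = 6.089 / 0.18 ≈ 33.8 rad/s.

ω ≈ 33.8 rad/s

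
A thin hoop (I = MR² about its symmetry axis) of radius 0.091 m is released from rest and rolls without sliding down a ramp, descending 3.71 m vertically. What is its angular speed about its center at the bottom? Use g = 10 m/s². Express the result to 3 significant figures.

With I = MR², the ratio k = I/(MR²) is 1.
Since it rolls without slipping, ω = v/R and KE = ½Mv² + ½Iω² = ½(1+k)Mv² = Mv².
Energy conservation Mgh = ½(1+k)Mv² gives v = √(2gh/(1+k)) = √(2 × 10 × 3.71 / 2) = 6.091 m/s.
The angular speed follows from ω = v/R = 6.091/0.091 ≈ 66.9 rad/s.

ω ≈ 66.9 rad/s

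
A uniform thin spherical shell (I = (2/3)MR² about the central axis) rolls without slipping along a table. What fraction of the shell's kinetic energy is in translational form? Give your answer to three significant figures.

The moment of inertia is (2/3)MR², giving k ≡ I/(MR²) = 2/3.
With ω = v/R, KE_trans = ½Mv² and KE_rot = ½Iω² = ½kMv², so KE_total = ½(1+k)Mv².
The translational fraction is therefore 1/(1+k) = 1/1.667 ≈ 0.600.

fraction ≈ 0.600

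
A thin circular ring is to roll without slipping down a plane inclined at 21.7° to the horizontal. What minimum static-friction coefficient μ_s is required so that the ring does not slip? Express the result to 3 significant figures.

μ_min ≈ 0.199

The moment of inertia is MR², giving k ≡ I/(MR²) = 1.
Newton's second law down the slope: Mg sinθ − f = Ma. The torque equation fR = Iα (with α = a/R) gives f = kMa.
These give a = g sinθ/(1+k) and the required friction f = kMg sinθ/(1+k).
With N = Mg cosθ, the no-slip condition f ≤ μN gives μ_min = f/N = k tanθ/(1+k).
μ_min = 1 × tan21.7° / 2 ≈ 0.199.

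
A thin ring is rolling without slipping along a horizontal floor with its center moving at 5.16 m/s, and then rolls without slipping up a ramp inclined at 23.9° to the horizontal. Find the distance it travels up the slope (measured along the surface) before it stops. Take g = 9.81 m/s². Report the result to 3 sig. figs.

d ≈ 6.70 m

The moment of inertia is MR², giving k ≡ I/(MR²) = 1.
Since it rolls without slipping, ω = v/R and KE = ½Mv² + ½Iω² = ½(1+k)Mv² = Mv².
Setting this equal to Mgh gives the vertical rise h = (1+k)v₀²/(2g) = 2×5.16²/(2×9.81) = 2.714 m.
The distance along the slope is d = h/sinθ = 2.714/sin23.9° ≈ 6.70 m.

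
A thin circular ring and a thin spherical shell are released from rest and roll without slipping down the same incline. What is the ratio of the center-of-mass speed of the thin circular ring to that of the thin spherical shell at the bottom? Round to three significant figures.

v_ratio ≈ 0.913

Each satisfies Mgh = ½(1+k)Mv² with k = I/(MR²), so v ∝ 1/√(1+k).
For the thin circular ring k = 1; for the thin spherical shell k = 2/3.
v₁/v₂ = √((1+k₂)/(1+k₁)) = √(1.667/2) ≈ 0.913.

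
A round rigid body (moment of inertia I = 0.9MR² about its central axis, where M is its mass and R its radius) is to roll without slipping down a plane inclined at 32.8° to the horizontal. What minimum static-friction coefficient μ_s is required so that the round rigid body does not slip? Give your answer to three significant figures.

μ_min ≈ 0.305

For this body I = 0.9MR², i.e. k = I/(MR²) = 0.9.
Newton's second law down the slope: Mg sinθ − f = Ma. The torque equation fR = Iα (with α = a/R) gives f = kMa.
These give a = g sinθ/(1+k) and the required friction f = kMg sinθ/(1+k).
With N = Mg cosθ, the no-slip condition f ≤ μN gives μ_min = f/N = k tanθ/(1+k).
μ_min = 0.9 × tan32.8° / 1.9 ≈ 0.305.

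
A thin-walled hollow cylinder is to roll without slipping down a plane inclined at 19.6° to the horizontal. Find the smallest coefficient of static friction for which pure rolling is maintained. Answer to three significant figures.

μ_min ≈ 0.178

For this body I = MR², i.e. k = I/(MR²) = 1.
Translational: Mg sinθ − f = Ma. Rotational about the CM: fR = Iα = kMRa, so f = kMa.
These give a = g sinθ/(1+k) and the required friction f = kMg sinθ/(1+k).
With N = Mg cosθ, the no-slip condition f ≤ μN gives μ_min = f/N = k tanθ/(1+k).
μ_min = 1 × tan19.6° / 2 ≈ 0.178.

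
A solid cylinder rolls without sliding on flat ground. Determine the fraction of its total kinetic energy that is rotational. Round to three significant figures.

The moment of inertia is (1/2)MR², giving k ≡ I/(MR²) = 0.5.
With ω = v/R, KE_trans = ½Mv² and KE_rot = ½Iω² = ½kMv², so KE_total = ½(1+k)Mv².
The rotational fraction is therefore k/(1+k) = 0.5/1.5 ≈ 0.333.

fraction ≈ 0.333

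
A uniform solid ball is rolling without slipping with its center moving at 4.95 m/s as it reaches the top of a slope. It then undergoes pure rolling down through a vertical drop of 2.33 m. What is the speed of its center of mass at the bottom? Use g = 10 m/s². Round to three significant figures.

For this body I = (2/5)MR², i.e. k = I/(MR²) = 0.4.
Since it rolls without slipping, ω = v/R and KE = ½Mv² + ½Iω² = ½(1+k)Mv² = (7/10)Mv².
Energy conservation: (7/10)Mv₀² + Mgh = (7/10)Mv², so v² = v₀² + 2gh/(1+k).
v = √(4.95² + 2×10×2.33/1.4) = √57.79 ≈ 7.60 m/s.

v ≈ 7.60 m/s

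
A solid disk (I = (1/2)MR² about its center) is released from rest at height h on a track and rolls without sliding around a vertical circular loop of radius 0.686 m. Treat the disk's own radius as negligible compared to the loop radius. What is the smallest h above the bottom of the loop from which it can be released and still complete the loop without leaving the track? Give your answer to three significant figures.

h_min ≈ 1.89 m

With I = (1/2)MR², the ratio k = I/(MR²) is 0.5.
At the top, contact is just lost when gravity alone supplies the centripetal force: Mg = Mv_top²/r, i.e. v_top² = gr.
With ω = v/R, the kinetic energy at speed v is ½(1+k)Mv² = (3/4)Mv².
Energy conservation from release (height h) to the top (height 2r): Mgh = Mg(2r) + (3/4)M·gr.
Thus h_min = 2r + (1+k)r/2 = r(2 + 1.5/2) = 0.686 × 2.75 ≈ 1.89 m.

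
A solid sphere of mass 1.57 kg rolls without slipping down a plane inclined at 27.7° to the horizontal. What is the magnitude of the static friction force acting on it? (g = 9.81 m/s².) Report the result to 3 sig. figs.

The moment of inertia is (2/5)MR², giving k ≡ I/(MR²) = 0.4.
Newton's second law down the slope: Mg sinθ − f = Ma. The torque equation fR = Iα (with α = a/R) gives f = kMa.
Combining, a = g sinθ/(1+k) and f = kMa = kMg sinθ/(1+k).
f = 0.4 × 1.57 × 9.81 × sin27.7° / 1.4 ≈ 2.05 N.

f ≈ 2.05 N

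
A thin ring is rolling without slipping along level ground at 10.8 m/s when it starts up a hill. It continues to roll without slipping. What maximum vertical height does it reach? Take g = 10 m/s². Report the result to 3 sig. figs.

h ≈ 11.7 m

The moment of inertia is MR², giving k ≡ I/(MR²) = 1.
Pure rolling means v = ωR; then KE = ½Mv² + ½I(v/R)² = ½(1+k)Mv² = Mv².
At the top the kinetic energy is zero, so Mv₀² = Mgh.
Thus h = (1+k)v₀²/(2g) = 2 × 10.8² / (2 × 10) ≈ 11.7 m.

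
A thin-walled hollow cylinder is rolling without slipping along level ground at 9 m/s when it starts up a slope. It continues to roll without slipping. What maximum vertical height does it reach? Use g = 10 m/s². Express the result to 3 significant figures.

With I = MR², the ratio k = I/(MR²) is 1.
Since it rolls without slipping, ω = v/R and KE = ½Mv² + ½Iω² = ½(1+k)Mv² = Mv².
At the top the kinetic energy is zero, so Mv₀² = Mgh.
Thus h = (1+k)v₀²/(2g) = 2 × 9² / (2 × 10) ≈ 8.10 m.

h ≈ 8.10 m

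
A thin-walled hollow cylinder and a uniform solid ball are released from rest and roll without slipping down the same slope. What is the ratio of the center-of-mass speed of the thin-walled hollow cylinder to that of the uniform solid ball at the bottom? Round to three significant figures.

v_ratio ≈ 0.837

Each satisfies Mgh = ½(1+k)Mv² with k = I/(MR²), so v ∝ 1/√(1+k).
For the thin-walled hollow cylinder k = 1; for the uniform solid ball k = 0.4.
v₁/v₂ = √((1+k₂)/(1+k₁)) = √(1.4/2) ≈ 0.837.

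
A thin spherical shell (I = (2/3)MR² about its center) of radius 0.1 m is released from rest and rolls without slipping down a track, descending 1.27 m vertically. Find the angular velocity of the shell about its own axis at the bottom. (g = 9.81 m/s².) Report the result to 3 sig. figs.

For this body I = (2/3)MR², i.e. k = I/(MR²) = 2/3.
Since it rolls without slipping, ω = v/R and KE = ½Mv² + ½Iω² = ½(1+k)Mv² = (5/6)Mv².
Energy conservation Mgh = ½(1+k)Mv² gives v = √(2gh/(1+k)) = √(2 × 9.81 × 1.27 / 1.667) = 3.867 m/s.
Then ω = v/R = 3.867 / 0.1 ≈ 38.7 rad/s.

ω ≈ 38.7 rad/s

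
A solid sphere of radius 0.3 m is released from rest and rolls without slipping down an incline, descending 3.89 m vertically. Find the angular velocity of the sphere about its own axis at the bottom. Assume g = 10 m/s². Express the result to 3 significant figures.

For this body I = (2/5)MR², i.e. k = I/(MR²) = 0.4.
Rolling without slipping gives ω = v/R, so the total kinetic energy is ½Mv² + ½Iω² = ½(1+k)Mv² = (7/10)Mv².
Energy conservation Mgh = ½(1+k)Mv² gives v = √(2gh/(1+k)) = √(2 × 10 × 3.89 / 1.4) = 7.455 m/s.
Then ω = v/R = 7.455 / 0.3 ≈ 24.8 rad/s.

ω ≈ 24.8 rad/s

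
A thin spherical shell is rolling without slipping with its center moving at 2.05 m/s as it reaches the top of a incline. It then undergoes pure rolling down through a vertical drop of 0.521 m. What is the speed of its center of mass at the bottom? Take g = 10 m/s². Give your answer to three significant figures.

v ≈ 3.23 m/s

Here I = (2/3)MR², so the shape factor k = I/(MR²) = 2/3.
Since it rolls without slipping, ω = v/R and KE = ½Mv² + ½Iω² = ½(1+k)Mv² = (5/6)Mv².
Conserving energy between top and bottom: (5/6)Mv² = (5/6)Mv₀² + Mgh, hence v² = v₀² + 2gh/(1+k).
v = √(2.05² + 2×10×0.521/1.667) = √10.45 ≈ 3.23 m/s.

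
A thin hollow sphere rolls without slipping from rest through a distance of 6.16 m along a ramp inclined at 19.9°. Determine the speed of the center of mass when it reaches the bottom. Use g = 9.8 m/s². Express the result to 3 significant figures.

v ≈ 4.97 m/s

With I = (2/3)MR², the ratio k = I/(MR²) is 2/3.
Since it rolls without slipping, ω = v/R and KE = ½Mv² + ½Iω² = ½(1+k)Mv² = (5/6)Mv².
The vertical drop is h = L sinθ = 6.16 × sin19.9° = 2.097 m.
Energy conservation: Mgh = (5/6)Mv², so v = √(2gh/(1+k)) = √(2 × 9.8 × 2.097 / 1.667) ≈ 4.97 m/s.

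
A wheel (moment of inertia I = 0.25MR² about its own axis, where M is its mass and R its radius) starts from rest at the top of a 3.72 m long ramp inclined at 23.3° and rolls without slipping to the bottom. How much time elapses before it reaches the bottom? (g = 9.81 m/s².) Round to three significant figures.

t ≈ 1.55 s

For this body I = 0.25MR², i.e. k = I/(MR²) = 0.25.
Newton's second law down the slope: Mg sinθ − f = Ma. The torque equation fR = Iα (with α = a/R) gives f = kMa.
Hence a = g sinθ/(1+k) = 9.81×sin23.3°/1.25 = 3.104 m/s².
With constant a from rest, t = √(2L/a) = √(2·3.72/3.104) ≈ 1.55 s.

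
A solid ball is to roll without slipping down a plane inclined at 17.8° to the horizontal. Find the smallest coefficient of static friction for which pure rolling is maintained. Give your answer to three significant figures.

μ_min ≈ 0.0917

The moment of inertia is (2/5)MR², giving k ≡ I/(MR²) = 0.4.
Along the incline Mg sinθ − f = Ma, and torque about the center fR = Iα = kMR²(a/R) gives f = kMa.
These give a = g sinθ/(1+k) and the required friction f = kMg sinθ/(1+k).
With N = Mg cosθ, the no-slip condition f ≤ μN gives μ_min = f/N = k tanθ/(1+k).
μ_min = 0.4 × tan17.8° / 1.4 ≈ 0.0917.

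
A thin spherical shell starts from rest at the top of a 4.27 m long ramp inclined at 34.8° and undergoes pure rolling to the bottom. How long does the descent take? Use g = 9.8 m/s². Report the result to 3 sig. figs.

t ≈ 1.60 s

Here I = (2/3)MR², so the shape factor k = I/(MR²) = 2/3.
Newton's second law down the slope: Mg sinθ − f = Ma. The torque equation fR = Iα (with α = a/R) gives f = kMa.
Hence a = g sinθ/(1+k) = 9.8×sin34.8°/1.667 = 3.356 m/s².
Starting from rest, L = ½at², so t = √(2L/a) = √(2×4.27/3.356) ≈ 1.60 s.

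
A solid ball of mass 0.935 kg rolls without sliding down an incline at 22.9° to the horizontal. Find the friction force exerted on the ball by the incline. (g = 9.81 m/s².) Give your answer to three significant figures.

f ≈ 1.02 N

The moment of inertia is (2/5)MR², giving k ≡ I/(MR²) = 0.4.
Newton's second law down the slope: Mg sinθ − f = Ma. The torque equation fR = Iα (with α = a/R) gives f = kMa.
Combining, a = g sinθ/(1+k) and f = kMa = kMg sinθ/(1+k).
f = 0.4 × 0.935 × 9.81 × sin22.9° / 1.4 ≈ 1.02 N.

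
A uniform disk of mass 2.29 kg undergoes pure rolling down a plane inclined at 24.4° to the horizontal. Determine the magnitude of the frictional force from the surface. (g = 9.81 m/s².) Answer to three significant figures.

f ≈ 3.09 N

For this body I = (1/2)MR², i.e. k = I/(MR²) = 0.5.
Along the incline Mg sinθ − f = Ma, and torque about the center fR = Iα = kMR²(a/R) gives f = kMa.
Combining, a = g sinθ/(1+k) and f = kMa = kMg sinθ/(1+k).
f = 0.5 × 2.29 × 9.81 × sin24.4° / 1.5 ≈ 3.09 N.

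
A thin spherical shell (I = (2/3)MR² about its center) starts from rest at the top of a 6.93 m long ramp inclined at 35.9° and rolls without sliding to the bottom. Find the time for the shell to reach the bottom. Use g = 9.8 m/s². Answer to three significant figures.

t ≈ 2.00 s

The moment of inertia is (2/3)MR², giving k ≡ I/(MR²) = 2/3.
Newton's second law down the slope: Mg sinθ − f = Ma. The torque equation fR = Iα (with α = a/R) gives f = kMa.
Hence a = g sinθ/(1+k) = 9.8×sin35.9°/1.667 = 3.448 m/s².
With constant a from rest, t = √(2L/a) = √(2·6.93/3.448) ≈ 2.00 s.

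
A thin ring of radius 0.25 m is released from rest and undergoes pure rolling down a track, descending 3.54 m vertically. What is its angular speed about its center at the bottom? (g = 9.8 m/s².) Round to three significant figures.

ω ≈ 23.6 rad/s

For this body I = MR², i.e. k = I/(MR²) = 1.
Pure rolling means v = ωR; then KE = ½Mv² + ½I(v/R)² = ½(1+k)Mv² = Mv².
Energy conservation Mgh = ½(1+k)Mv² gives v = √(2gh/(1+k)) = √(2 × 9.8 × 3.54 / 2) = 5.89 m/s.
Then ω = v/R = 5.89 / 0.25 ≈ 23.6 rad/s.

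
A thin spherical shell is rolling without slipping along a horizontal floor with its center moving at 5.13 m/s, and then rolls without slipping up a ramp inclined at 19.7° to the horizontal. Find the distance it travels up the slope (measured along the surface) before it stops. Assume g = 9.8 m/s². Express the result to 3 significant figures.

d ≈ 6.64 m

The moment of inertia is (2/3)MR², giving k ≡ I/(MR²) = 2/3.
Since it rolls without slipping, ω = v/R and KE = ½Mv² + ½Iω² = ½(1+k)Mv² = (5/6)Mv².
Setting this equal to Mgh gives the vertical rise h = (1+k)v₀²/(2g) = 1.667×5.13²/(2×9.8) = 2.238 m.
Along the incline, d = h/sinθ = 2.238/sin19.7° ≈ 6.64 m.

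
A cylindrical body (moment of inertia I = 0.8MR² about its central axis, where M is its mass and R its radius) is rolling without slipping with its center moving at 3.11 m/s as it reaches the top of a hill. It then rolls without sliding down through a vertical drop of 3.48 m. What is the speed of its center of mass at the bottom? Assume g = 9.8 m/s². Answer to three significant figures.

v ≈ 6.90 m/s

For this body I = 0.8MR², i.e. k = I/(MR²) = 0.8.
Since it rolls without slipping, ω = v/R and KE = ½Mv² + ½Iω² = ½(1+k)Mv² = (9/10)Mv².
Conserving energy between top and bottom: (9/10)Mv² = (9/10)Mv₀² + Mgh, hence v² = v₀² + 2gh/(1+k).
v = √(3.11² + 2×9.8×3.48/1.8) = √47.57 ≈ 6.90 m/s.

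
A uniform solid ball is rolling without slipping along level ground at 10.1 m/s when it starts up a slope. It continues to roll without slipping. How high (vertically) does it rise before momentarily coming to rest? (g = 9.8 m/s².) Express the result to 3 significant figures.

For this body I = (2/5)MR², i.e. k = I/(MR²) = 0.4.
Rolling without slipping gives ω = v/R, so the total kinetic energy is ½Mv² + ½Iω² = ½(1+k)Mv² = (7/10)Mv².
At the top the kinetic energy is zero, so (7/10)Mv₀² = Mgh.
Thus h = (1+k)v₀²/(2g) = 1.4 × 10.1² / (2 × 9.8) ≈ 7.29 m.

h ≈ 7.29 m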